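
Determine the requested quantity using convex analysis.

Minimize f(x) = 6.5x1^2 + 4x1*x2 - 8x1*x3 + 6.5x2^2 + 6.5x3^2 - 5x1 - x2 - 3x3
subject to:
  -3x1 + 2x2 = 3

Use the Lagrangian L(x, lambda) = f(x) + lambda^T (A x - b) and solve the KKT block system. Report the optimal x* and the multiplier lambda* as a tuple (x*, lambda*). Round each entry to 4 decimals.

Form the Lagrangian:
  L(x, lambda) = (1/2) x^T Q x + c^T x + lambda^T (A x - b)
Stationarity (grad_x L = 0): Q x + c + A^T lambda = 0.
Primal feasibility: A x = b.

This gives the KKT block system:
  [ Q   A^T ] [ x     ]   [-c ]
  [ A    0  ] [ lambda ] = [ b ]

Solving the linear system:
  x*      = (-0.5454, 0.6819, -0.1049)
  lambda* = (-2.8413)
  f(x*)   = 5.4419

x* = (-0.5454, 0.6819, -0.1049), lambda* = (-2.8413)


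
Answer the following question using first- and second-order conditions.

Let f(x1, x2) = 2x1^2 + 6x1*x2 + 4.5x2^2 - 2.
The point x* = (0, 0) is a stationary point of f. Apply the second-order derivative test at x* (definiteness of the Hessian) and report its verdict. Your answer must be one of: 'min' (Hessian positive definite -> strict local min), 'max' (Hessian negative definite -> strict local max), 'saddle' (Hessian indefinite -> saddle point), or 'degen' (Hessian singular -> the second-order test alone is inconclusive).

Compute the Hessian H = grad^2 f:
  H = [[4, 6], [6, 9]]
Verify stationarity: grad f(x*) = H x* + g = (0, 0).
Eigenvalues of H: 0, 13.
H has a zero eigenvalue (singular; positive semidefinite but not definite), so H is neither positive definite, negative definite, nor indefinite. The second-order test alone is inconclusive -> degen.
(Indeed, f is constant along the null direction of H through x*, so x* is not a strict local extremum.)

degen


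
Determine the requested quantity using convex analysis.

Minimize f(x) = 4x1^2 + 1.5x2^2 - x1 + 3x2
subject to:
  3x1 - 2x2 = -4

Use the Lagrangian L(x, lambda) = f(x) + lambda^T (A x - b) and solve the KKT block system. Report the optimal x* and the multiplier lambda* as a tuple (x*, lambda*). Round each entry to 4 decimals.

Form the Lagrangian:
  L(x, lambda) = (1/2) x^T Q x + c^T x + lambda^T (A x - b)
Stationarity (grad_x L = 0): Q x + c + A^T lambda = 0.
Primal feasibility: A x = b.

This gives the KKT block system:
  [ Q   A^T ] [ x     ]   [-c ]
  [ A    0  ] [ lambda ] = [ b ]

Solving the linear system:
  x*      = (-0.8475, 0.7288)
  lambda* = (2.5932)
  f(x*)   = 6.7034

x* = (-0.8475, 0.7288), lambda* = (2.5932)


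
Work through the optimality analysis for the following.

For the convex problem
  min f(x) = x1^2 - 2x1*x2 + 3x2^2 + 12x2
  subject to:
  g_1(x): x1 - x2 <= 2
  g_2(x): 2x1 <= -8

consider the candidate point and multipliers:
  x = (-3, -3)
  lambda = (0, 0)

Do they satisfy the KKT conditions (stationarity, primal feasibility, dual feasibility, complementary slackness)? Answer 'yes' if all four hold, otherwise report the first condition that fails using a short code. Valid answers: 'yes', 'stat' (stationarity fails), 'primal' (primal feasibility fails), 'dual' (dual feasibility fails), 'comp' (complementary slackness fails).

Gradient of f: grad f(x) = Q x + c = (0, 0)
Constraint values g_i(x) = a_i^T x - b_i:
  g_1((-3, -3)) = -2
  g_2((-3, -3)) = 2
Stationarity residual: grad f(x) + sum_i lambda_i a_i = (0, 0)
  -> stationarity OK
Primal feasibility (all g_i <= 0): FAILS
Dual feasibility (all lambda_i >= 0): OK
Complementary slackness (lambda_i * g_i(x) = 0 for all i): OK

Verdict: the first failing condition is primal_feasibility -> primal.

primal


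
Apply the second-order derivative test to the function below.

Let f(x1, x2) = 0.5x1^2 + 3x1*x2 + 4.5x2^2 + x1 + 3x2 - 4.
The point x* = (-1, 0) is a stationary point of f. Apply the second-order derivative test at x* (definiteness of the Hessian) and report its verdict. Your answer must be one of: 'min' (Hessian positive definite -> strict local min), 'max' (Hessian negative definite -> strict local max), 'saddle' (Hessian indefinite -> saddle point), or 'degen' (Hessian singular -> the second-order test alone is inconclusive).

Compute the Hessian H = grad^2 f:
  H = [[1, 3], [3, 9]]
Verify stationarity: grad f(x*) = H x* + g = (0, 0).
Eigenvalues of H: 0, 10.
H has a zero eigenvalue (singular; positive semidefinite but not definite), so H is neither positive definite, negative definite, nor indefinite. The second-order test alone is inconclusive -> degen.
(Indeed, f is constant along the null direction of H through x*, so x* is not a strict local extremum.)

degen


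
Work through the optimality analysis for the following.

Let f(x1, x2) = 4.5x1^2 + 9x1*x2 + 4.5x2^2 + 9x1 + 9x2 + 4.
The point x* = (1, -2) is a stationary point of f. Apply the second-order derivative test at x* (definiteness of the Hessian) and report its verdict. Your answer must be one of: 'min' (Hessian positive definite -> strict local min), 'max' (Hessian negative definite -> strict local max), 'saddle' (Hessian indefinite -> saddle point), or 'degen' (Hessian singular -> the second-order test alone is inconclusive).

Compute the Hessian H = grad^2 f:
  H = [[9, 9], [9, 9]]
Verify stationarity: grad f(x*) = H x* + g = (0, 0).
Eigenvalues of H: 0, 18.
H has a zero eigenvalue (singular; positive semidefinite but not definite), so H is neither positive definite, negative definite, nor indefinite. The second-order test alone is inconclusive -> degen.
(Indeed, f is constant along the null direction of H through x*, so x* is not a strict local extremum.)

degen


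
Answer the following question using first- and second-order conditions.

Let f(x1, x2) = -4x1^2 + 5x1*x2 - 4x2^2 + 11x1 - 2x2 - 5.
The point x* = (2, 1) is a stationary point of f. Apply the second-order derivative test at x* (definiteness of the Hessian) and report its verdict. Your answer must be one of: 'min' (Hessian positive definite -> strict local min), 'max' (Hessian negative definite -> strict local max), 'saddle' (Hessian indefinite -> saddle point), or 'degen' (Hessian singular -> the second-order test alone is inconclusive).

Compute the Hessian H = grad^2 f:
  H = [[-8, 5], [5, -8]]
Verify stationarity: grad f(x*) = H x* + g = (0, 0).
Eigenvalues of H: -13, -3.
Both eigenvalues < 0, so H is negative definite -> x* is a strict local max.

max


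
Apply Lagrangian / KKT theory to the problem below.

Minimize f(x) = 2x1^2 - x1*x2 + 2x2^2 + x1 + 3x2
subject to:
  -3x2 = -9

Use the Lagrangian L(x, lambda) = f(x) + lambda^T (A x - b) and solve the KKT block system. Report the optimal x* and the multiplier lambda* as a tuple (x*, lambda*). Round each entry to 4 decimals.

Form the Lagrangian:
  L(x, lambda) = (1/2) x^T Q x + c^T x + lambda^T (A x - b)
Stationarity (grad_x L = 0): Q x + c + A^T lambda = 0.
Primal feasibility: A x = b.

This gives the KKT block system:
  [ Q   A^T ] [ x     ]   [-c ]
  [ A    0  ] [ lambda ] = [ b ]

Solving the linear system:
  x*      = (0.5, 3)
  lambda* = (4.8333)
  f(x*)   = 26.5

x* = (0.5, 3), lambda* = (4.8333)


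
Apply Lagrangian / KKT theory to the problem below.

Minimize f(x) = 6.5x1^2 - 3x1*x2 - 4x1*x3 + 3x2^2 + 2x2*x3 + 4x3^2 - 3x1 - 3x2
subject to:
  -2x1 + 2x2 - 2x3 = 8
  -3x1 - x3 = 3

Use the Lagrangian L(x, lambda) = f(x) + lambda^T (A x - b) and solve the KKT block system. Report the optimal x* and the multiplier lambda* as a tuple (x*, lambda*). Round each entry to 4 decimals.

Form the Lagrangian:
  L(x, lambda) = (1/2) x^T Q x + c^T x + lambda^T (A x - b)
Stationarity (grad_x L = 0): Q x + c + A^T lambda = 0.
Primal feasibility: A x = b.

This gives the KKT block system:
  [ Q   A^T ] [ x     ]   [-c ]
  [ A    0  ] [ lambda ] = [ b ]

Solving the linear system:
  x*      = (-0.4615, 1.9231, -1.6154)
  lambda* = (-3.3462, -0.5385)
  f(x*)   = 12

x* = (-0.4615, 1.9231, -1.6154), lambda* = (-3.3462, -0.5385)


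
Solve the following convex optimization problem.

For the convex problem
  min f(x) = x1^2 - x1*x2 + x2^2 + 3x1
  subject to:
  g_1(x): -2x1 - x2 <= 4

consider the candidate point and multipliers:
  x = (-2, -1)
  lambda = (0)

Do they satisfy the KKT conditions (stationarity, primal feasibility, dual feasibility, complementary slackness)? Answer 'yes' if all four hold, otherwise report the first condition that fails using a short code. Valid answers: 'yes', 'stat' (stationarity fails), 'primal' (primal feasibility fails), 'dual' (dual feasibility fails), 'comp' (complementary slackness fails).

Gradient of f: grad f(x) = Q x + c = (0, 0)
Constraint values g_i(x) = a_i^T x - b_i:
  g_1((-2, -1)) = 1
Stationarity residual: grad f(x) + sum_i lambda_i a_i = (0, 0)
  -> stationarity OK
Primal feasibility (all g_i <= 0): FAILS
Dual feasibility (all lambda_i >= 0): OK
Complementary slackness (lambda_i * g_i(x) = 0 for all i): OK

Verdict: the first failing condition is primal_feasibility -> primal.

primal


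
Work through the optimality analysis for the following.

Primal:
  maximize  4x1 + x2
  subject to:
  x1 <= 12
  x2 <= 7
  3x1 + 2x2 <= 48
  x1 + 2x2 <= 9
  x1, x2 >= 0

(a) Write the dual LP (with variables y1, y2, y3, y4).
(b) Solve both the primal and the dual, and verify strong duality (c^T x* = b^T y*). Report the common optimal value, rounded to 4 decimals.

The standard primal-dual pair for 'max c^T x s.t. A x <= b, x >= 0' is:
  Dual:  min b^T y  s.t.  A^T y >= c,  y >= 0.

So the dual LP is:
  minimize  12y1 + 7y2 + 48y3 + 9y4
  subject to:
    y1 + 3y3 + y4 >= 4
    y2 + 2y3 + 2y4 >= 1
    y1, y2, y3, y4 >= 0

Solving the primal: x* = (9, 0).
  primal value c^T x* = 36.
Solving the dual: y* = (0, 0, 0, 4).
  dual value b^T y* = 36.
Strong duality: c^T x* = b^T y*. Confirmed.

36


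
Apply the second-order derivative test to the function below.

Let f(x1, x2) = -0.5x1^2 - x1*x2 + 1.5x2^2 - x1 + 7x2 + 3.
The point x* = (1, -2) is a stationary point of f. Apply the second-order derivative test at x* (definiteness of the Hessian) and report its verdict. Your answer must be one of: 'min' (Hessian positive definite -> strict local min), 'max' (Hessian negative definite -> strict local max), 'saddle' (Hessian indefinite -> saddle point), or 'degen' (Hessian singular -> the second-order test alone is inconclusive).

Compute the Hessian H = grad^2 f:
  H = [[-1, -1], [-1, 3]]
Verify stationarity: grad f(x*) = H x* + g = (0, 0).
Eigenvalues of H: -1.2361, 3.2361.
Eigenvalues have mixed signs, so H is indefinite -> x* is a saddle point.

saddle


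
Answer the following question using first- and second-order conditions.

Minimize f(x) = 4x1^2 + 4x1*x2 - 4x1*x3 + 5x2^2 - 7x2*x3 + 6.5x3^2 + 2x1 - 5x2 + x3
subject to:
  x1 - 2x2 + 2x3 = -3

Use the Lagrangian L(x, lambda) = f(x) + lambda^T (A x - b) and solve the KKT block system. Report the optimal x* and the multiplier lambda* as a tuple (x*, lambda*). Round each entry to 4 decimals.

Form the Lagrangian:
  L(x, lambda) = (1/2) x^T Q x + c^T x + lambda^T (A x - b)
Stationarity (grad_x L = 0): Q x + c + A^T lambda = 0.
Primal feasibility: A x = b.

This gives the KKT block system:
  [ Q   A^T ] [ x     ]   [-c ]
  [ A    0  ] [ lambda ] = [ b ]

Solving the linear system:
  x*      = (-0.9064, 1.1423, 0.0955)
  lambda* = (1.0643)
  f(x*)   = -2.1179

x* = (-0.9064, 1.1423, 0.0955), lambda* = (1.0643)


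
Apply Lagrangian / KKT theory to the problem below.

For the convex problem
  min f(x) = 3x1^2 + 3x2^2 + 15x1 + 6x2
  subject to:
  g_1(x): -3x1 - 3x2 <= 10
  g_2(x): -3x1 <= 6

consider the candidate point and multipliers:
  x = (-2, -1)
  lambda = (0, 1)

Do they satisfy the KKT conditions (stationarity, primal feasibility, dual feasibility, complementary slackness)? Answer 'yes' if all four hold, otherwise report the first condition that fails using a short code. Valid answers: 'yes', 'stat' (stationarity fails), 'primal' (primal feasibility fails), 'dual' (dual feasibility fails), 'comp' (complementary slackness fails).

Gradient of f: grad f(x) = Q x + c = (3, 0)
Constraint values g_i(x) = a_i^T x - b_i:
  g_1((-2, -1)) = -1
  g_2((-2, -1)) = 0
Stationarity residual: grad f(x) + sum_i lambda_i a_i = (0, 0)
  -> stationarity OK
Primal feasibility (all g_i <= 0): OK
Dual feasibility (all lambda_i >= 0): OK
Complementary slackness (lambda_i * g_i(x) = 0 for all i): OK

Verdict: yes, KKT holds.

yes


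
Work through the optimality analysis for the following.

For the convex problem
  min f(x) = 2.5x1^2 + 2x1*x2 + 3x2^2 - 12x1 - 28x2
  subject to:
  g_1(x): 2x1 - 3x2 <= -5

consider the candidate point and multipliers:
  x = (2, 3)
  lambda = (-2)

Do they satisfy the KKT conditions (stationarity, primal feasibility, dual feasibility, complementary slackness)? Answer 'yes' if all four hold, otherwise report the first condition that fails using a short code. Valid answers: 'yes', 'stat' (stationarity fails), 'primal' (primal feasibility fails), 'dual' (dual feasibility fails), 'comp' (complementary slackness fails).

Gradient of f: grad f(x) = Q x + c = (4, -6)
Constraint values g_i(x) = a_i^T x - b_i:
  g_1((2, 3)) = 0
Stationarity residual: grad f(x) + sum_i lambda_i a_i = (0, 0)
  -> stationarity OK
Primal feasibility (all g_i <= 0): OK
Dual feasibility (all lambda_i >= 0): FAILS
Complementary slackness (lambda_i * g_i(x) = 0 for all i): OK

Verdict: the first failing condition is dual_feasibility -> dual.

dual


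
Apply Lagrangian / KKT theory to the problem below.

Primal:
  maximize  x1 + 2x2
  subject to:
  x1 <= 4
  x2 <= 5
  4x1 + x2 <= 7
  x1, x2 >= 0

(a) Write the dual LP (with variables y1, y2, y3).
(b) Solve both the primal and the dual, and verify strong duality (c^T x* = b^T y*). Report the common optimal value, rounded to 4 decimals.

The standard primal-dual pair for 'max c^T x s.t. A x <= b, x >= 0' is:
  Dual:  min b^T y  s.t.  A^T y >= c,  y >= 0.

So the dual LP is:
  minimize  4y1 + 5y2 + 7y3
  subject to:
    y1 + 4y3 >= 1
    y2 + y3 >= 2
    y1, y2, y3 >= 0

Solving the primal: x* = (0.5, 5).
  primal value c^T x* = 10.5.
Solving the dual: y* = (0, 1.75, 0.25).
  dual value b^T y* = 10.5.
Strong duality: c^T x* = b^T y*. Confirmed.

10.5


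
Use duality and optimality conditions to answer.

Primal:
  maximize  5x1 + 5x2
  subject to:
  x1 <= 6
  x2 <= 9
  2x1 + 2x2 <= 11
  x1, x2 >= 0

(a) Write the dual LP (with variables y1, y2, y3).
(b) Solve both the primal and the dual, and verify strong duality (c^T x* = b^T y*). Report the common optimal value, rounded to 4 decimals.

The standard primal-dual pair for 'max c^T x s.t. A x <= b, x >= 0' is:
  Dual:  min b^T y  s.t.  A^T y >= c,  y >= 0.

So the dual LP is:
  minimize  6y1 + 9y2 + 11y3
  subject to:
    y1 + 2y3 >= 5
    y2 + 2y3 >= 5
    y1, y2, y3 >= 0

Solving the primal: x* = (5.5, 0).
  primal value c^T x* = 27.5.
Solving the dual: y* = (0, 0, 2.5).
  dual value b^T y* = 27.5.
Strong duality: c^T x* = b^T y*. Confirmed.

27.5


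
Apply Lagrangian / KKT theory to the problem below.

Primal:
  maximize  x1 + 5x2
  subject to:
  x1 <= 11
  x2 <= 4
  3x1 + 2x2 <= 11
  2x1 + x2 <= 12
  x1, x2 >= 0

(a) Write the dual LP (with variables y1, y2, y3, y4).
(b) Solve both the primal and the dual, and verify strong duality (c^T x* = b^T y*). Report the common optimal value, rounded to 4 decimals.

The standard primal-dual pair for 'max c^T x s.t. A x <= b, x >= 0' is:
  Dual:  min b^T y  s.t.  A^T y >= c,  y >= 0.

So the dual LP is:
  minimize  11y1 + 4y2 + 11y3 + 12y4
  subject to:
    y1 + 3y3 + 2y4 >= 1
    y2 + 2y3 + y4 >= 5
    y1, y2, y3, y4 >= 0

Solving the primal: x* = (1, 4).
  primal value c^T x* = 21.
Solving the dual: y* = (0, 4.3333, 0.3333, 0).
  dual value b^T y* = 21.
Strong duality: c^T x* = b^T y*. Confirmed.

21


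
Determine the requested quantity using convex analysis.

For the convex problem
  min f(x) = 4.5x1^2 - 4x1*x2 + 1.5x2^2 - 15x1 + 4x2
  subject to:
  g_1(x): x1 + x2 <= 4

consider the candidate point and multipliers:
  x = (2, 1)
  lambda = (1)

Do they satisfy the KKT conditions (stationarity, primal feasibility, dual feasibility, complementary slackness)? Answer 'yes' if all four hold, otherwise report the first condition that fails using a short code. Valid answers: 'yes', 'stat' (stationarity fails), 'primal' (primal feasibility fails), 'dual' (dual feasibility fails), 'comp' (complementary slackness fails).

Gradient of f: grad f(x) = Q x + c = (-1, -1)
Constraint values g_i(x) = a_i^T x - b_i:
  g_1((2, 1)) = -1
Stationarity residual: grad f(x) + sum_i lambda_i a_i = (0, 0)
  -> stationarity OK
Primal feasibility (all g_i <= 0): OK
Dual feasibility (all lambda_i >= 0): OK
Complementary slackness (lambda_i * g_i(x) = 0 for all i): FAILS

Verdict: the first failing condition is complementary_slackness -> comp.

comp


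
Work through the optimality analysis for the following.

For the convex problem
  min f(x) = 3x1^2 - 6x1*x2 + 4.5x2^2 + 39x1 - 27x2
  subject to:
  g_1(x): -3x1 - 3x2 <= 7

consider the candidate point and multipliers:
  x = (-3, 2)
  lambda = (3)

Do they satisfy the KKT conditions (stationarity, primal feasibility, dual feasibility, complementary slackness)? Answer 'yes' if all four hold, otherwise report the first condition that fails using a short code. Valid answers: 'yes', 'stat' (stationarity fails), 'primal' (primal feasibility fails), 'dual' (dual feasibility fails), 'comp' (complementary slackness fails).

Gradient of f: grad f(x) = Q x + c = (9, 9)
Constraint values g_i(x) = a_i^T x - b_i:
  g_1((-3, 2)) = -4
Stationarity residual: grad f(x) + sum_i lambda_i a_i = (0, 0)
  -> stationarity OK
Primal feasibility (all g_i <= 0): OK
Dual feasibility (all lambda_i >= 0): OK
Complementary slackness (lambda_i * g_i(x) = 0 for all i): FAILS

Verdict: the first failing condition is complementary_slackness -> comp.

comp


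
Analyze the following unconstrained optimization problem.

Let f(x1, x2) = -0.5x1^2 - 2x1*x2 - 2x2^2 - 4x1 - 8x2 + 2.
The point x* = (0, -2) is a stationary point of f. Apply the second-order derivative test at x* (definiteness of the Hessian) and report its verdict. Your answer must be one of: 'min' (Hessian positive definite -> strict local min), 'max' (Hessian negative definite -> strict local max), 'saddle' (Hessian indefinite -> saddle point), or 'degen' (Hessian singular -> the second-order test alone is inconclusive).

Compute the Hessian H = grad^2 f:
  H = [[-1, -2], [-2, -4]]
Verify stationarity: grad f(x*) = H x* + g = (0, 0).
Eigenvalues of H: -5, 0.
H has a zero eigenvalue (singular; negative semidefinite but not definite), so H is neither positive definite, negative definite, nor indefinite. The second-order test alone is inconclusive -> degen.
(Indeed, f is constant along the null direction of H through x*, so x* is not a strict local extremum.)

degen


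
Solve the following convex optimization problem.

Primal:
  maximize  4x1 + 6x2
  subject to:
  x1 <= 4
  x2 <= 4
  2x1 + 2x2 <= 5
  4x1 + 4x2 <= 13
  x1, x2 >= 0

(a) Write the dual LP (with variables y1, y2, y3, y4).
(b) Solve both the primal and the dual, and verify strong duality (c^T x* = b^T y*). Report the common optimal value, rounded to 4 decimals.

The standard primal-dual pair for 'max c^T x s.t. A x <= b, x >= 0' is:
  Dual:  min b^T y  s.t.  A^T y >= c,  y >= 0.

So the dual LP is:
  minimize  4y1 + 4y2 + 5y3 + 13y4
  subject to:
    y1 + 2y3 + 4y4 >= 4
    y2 + 2y3 + 4y4 >= 6
    y1, y2, y3, y4 >= 0

Solving the primal: x* = (0, 2.5).
  primal value c^T x* = 15.
Solving the dual: y* = (0, 0, 3, 0).
  dual value b^T y* = 15.
Strong duality: c^T x* = b^T y*. Confirmed.

15


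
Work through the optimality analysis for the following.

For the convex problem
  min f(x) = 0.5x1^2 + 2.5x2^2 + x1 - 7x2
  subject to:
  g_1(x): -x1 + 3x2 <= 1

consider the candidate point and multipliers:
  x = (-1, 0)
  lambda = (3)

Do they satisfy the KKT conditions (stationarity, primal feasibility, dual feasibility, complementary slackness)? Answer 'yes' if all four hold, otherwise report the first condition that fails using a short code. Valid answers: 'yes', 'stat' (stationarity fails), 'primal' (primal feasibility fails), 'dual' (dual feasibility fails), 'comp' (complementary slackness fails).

Gradient of f: grad f(x) = Q x + c = (0, -7)
Constraint values g_i(x) = a_i^T x - b_i:
  g_1((-1, 0)) = 0
Stationarity residual: grad f(x) + sum_i lambda_i a_i = (-3, 2)
  -> stationarity FAILS
Primal feasibility (all g_i <= 0): OK
Dual feasibility (all lambda_i >= 0): OK
Complementary slackness (lambda_i * g_i(x) = 0 for all i): OK

Verdict: the first failing condition is stationarity -> stat.

stat


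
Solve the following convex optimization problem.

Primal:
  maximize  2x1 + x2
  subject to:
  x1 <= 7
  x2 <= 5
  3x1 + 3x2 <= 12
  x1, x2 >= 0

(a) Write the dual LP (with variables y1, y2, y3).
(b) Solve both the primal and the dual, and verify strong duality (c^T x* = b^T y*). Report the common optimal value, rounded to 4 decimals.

The standard primal-dual pair for 'max c^T x s.t. A x <= b, x >= 0' is:
  Dual:  min b^T y  s.t.  A^T y >= c,  y >= 0.

So the dual LP is:
  minimize  7y1 + 5y2 + 12y3
  subject to:
    y1 + 3y3 >= 2
    y2 + 3y3 >= 1
    y1, y2, y3 >= 0

Solving the primal: x* = (4, 0).
  primal value c^T x* = 8.
Solving the dual: y* = (0, 0, 0.6667).
  dual value b^T y* = 8.
Strong duality: c^T x* = b^T y*. Confirmed.

8


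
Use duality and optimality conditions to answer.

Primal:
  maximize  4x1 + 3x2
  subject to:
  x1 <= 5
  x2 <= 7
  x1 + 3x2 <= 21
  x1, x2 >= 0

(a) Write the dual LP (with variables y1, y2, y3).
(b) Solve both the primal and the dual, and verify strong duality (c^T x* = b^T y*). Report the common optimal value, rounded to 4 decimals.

The standard primal-dual pair for 'max c^T x s.t. A x <= b, x >= 0' is:
  Dual:  min b^T y  s.t.  A^T y >= c,  y >= 0.

So the dual LP is:
  minimize  5y1 + 7y2 + 21y3
  subject to:
    y1 + y3 >= 4
    y2 + 3y3 >= 3
    y1, y2, y3 >= 0

Solving the primal: x* = (5, 5.3333).
  primal value c^T x* = 36.
Solving the dual: y* = (3, 0, 1).
  dual value b^T y* = 36.
Strong duality: c^T x* = b^T y*. Confirmed.

36


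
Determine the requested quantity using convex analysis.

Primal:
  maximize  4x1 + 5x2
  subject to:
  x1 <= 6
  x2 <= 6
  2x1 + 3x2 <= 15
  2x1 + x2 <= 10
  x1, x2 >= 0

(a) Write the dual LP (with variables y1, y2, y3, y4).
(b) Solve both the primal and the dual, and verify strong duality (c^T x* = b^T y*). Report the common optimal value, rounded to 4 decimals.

The standard primal-dual pair for 'max c^T x s.t. A x <= b, x >= 0' is:
  Dual:  min b^T y  s.t.  A^T y >= c,  y >= 0.

So the dual LP is:
  minimize  6y1 + 6y2 + 15y3 + 10y4
  subject to:
    y1 + 2y3 + 2y4 >= 4
    y2 + 3y3 + y4 >= 5
    y1, y2, y3, y4 >= 0

Solving the primal: x* = (3.75, 2.5).
  primal value c^T x* = 27.5.
Solving the dual: y* = (0, 0, 1.5, 0.5).
  dual value b^T y* = 27.5.
Strong duality: c^T x* = b^T y*. Confirmed.

27.5


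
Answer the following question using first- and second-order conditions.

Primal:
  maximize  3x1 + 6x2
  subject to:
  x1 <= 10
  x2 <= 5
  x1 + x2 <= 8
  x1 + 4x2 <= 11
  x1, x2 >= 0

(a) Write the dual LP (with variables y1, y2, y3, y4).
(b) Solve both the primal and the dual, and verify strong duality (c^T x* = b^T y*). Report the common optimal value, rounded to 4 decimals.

The standard primal-dual pair for 'max c^T x s.t. A x <= b, x >= 0' is:
  Dual:  min b^T y  s.t.  A^T y >= c,  y >= 0.

So the dual LP is:
  minimize  10y1 + 5y2 + 8y3 + 11y4
  subject to:
    y1 + y3 + y4 >= 3
    y2 + y3 + 4y4 >= 6
    y1, y2, y3, y4 >= 0

Solving the primal: x* = (7, 1).
  primal value c^T x* = 27.
Solving the dual: y* = (0, 0, 2, 1).
  dual value b^T y* = 27.
Strong duality: c^T x* = b^T y*. Confirmed.

27


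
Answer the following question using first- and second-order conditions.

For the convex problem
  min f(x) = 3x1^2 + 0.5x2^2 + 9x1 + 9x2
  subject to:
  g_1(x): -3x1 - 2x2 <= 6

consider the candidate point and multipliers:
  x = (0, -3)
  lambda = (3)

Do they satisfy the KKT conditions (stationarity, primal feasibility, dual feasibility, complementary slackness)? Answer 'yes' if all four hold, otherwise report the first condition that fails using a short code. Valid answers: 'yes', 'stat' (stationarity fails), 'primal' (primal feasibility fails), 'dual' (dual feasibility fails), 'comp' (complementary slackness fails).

Gradient of f: grad f(x) = Q x + c = (9, 6)
Constraint values g_i(x) = a_i^T x - b_i:
  g_1((0, -3)) = 0
Stationarity residual: grad f(x) + sum_i lambda_i a_i = (0, 0)
  -> stationarity OK
Primal feasibility (all g_i <= 0): OK
Dual feasibility (all lambda_i >= 0): OK
Complementary slackness (lambda_i * g_i(x) = 0 for all i): OK

Verdict: yes, KKT holds.

yes


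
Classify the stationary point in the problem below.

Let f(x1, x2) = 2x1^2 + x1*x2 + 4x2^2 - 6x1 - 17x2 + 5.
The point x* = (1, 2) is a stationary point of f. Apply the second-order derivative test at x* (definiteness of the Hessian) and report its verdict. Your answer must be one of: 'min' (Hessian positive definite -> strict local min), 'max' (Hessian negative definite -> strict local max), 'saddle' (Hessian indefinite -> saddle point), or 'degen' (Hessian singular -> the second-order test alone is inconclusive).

Compute the Hessian H = grad^2 f:
  H = [[4, 1], [1, 8]]
Verify stationarity: grad f(x*) = H x* + g = (0, 0).
Eigenvalues of H: 3.7639, 8.2361.
Both eigenvalues > 0, so H is positive definite -> x* is a strict local min.

min


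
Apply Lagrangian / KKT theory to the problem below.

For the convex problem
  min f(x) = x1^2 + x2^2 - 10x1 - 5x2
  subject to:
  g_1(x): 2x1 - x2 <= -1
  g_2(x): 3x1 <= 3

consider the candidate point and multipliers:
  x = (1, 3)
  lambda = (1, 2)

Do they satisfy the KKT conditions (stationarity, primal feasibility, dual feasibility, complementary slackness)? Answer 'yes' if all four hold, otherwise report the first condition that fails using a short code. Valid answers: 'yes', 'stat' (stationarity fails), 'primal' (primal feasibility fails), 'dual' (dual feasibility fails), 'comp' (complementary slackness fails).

Gradient of f: grad f(x) = Q x + c = (-8, 1)
Constraint values g_i(x) = a_i^T x - b_i:
  g_1((1, 3)) = 0
  g_2((1, 3)) = 0
Stationarity residual: grad f(x) + sum_i lambda_i a_i = (0, 0)
  -> stationarity OK
Primal feasibility (all g_i <= 0): OK
Dual feasibility (all lambda_i >= 0): OK
Complementary slackness (lambda_i * g_i(x) = 0 for all i): OK

Verdict: yes, KKT holds.

yes


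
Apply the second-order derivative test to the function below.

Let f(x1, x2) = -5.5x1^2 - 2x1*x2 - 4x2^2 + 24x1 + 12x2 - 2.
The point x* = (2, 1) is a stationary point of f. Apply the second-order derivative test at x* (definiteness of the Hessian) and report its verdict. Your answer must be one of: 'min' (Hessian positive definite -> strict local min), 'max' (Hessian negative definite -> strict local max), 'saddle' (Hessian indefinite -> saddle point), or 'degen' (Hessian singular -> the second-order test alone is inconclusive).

Compute the Hessian H = grad^2 f:
  H = [[-11, -2], [-2, -8]]
Verify stationarity: grad f(x*) = H x* + g = (0, 0).
Eigenvalues of H: -12, -7.
Both eigenvalues < 0, so H is negative definite -> x* is a strict local max.

max


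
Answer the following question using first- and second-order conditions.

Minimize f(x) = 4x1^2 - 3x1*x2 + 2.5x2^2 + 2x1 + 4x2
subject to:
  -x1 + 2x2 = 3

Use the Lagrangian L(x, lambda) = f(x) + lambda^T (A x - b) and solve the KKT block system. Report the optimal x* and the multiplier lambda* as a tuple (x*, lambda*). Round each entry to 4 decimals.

Form the Lagrangian:
  L(x, lambda) = (1/2) x^T Q x + c^T x + lambda^T (A x - b)
Stationarity (grad_x L = 0): Q x + c + A^T lambda = 0.
Primal feasibility: A x = b.

This gives the KKT block system:
  [ Q   A^T ] [ x     ]   [-c ]
  [ A    0  ] [ lambda ] = [ b ]

Solving the linear system:
  x*      = (-0.52, 1.24)
  lambda* = (-5.88)
  f(x*)   = 10.78

x* = (-0.52, 1.24), lambda* = (-5.88)


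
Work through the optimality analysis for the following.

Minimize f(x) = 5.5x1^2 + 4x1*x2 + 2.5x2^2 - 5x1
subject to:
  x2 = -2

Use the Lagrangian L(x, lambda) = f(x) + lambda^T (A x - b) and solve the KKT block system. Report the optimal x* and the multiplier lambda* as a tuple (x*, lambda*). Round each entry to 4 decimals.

Form the Lagrangian:
  L(x, lambda) = (1/2) x^T Q x + c^T x + lambda^T (A x - b)
Stationarity (grad_x L = 0): Q x + c + A^T lambda = 0.
Primal feasibility: A x = b.

This gives the KKT block system:
  [ Q   A^T ] [ x     ]   [-c ]
  [ A    0  ] [ lambda ] = [ b ]

Solving the linear system:
  x*      = (1.1818, -2)
  lambda* = (5.2727)
  f(x*)   = 2.3182

x* = (1.1818, -2), lambda* = (5.2727)


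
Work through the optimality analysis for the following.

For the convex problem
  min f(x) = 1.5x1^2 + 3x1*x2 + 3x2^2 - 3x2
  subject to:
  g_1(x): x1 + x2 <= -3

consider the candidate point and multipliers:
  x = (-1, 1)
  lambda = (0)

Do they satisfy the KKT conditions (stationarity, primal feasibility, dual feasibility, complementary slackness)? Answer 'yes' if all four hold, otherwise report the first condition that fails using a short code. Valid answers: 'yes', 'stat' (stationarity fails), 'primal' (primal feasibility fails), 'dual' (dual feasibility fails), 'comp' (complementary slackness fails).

Gradient of f: grad f(x) = Q x + c = (0, 0)
Constraint values g_i(x) = a_i^T x - b_i:
  g_1((-1, 1)) = 3
Stationarity residual: grad f(x) + sum_i lambda_i a_i = (0, 0)
  -> stationarity OK
Primal feasibility (all g_i <= 0): FAILS
Dual feasibility (all lambda_i >= 0): OK
Complementary slackness (lambda_i * g_i(x) = 0 for all i): OK

Verdict: the first failing condition is primal_feasibility -> primal.

primal


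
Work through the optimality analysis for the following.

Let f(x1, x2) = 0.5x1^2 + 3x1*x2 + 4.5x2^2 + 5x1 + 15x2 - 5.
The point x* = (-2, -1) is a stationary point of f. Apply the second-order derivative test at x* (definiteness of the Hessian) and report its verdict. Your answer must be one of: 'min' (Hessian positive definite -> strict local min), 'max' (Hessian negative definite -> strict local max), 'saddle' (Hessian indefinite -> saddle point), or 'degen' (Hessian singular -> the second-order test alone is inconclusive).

Compute the Hessian H = grad^2 f:
  H = [[1, 3], [3, 9]]
Verify stationarity: grad f(x*) = H x* + g = (0, 0).
Eigenvalues of H: 0, 10.
H has a zero eigenvalue (singular; positive semidefinite but not definite), so H is neither positive definite, negative definite, nor indefinite. The second-order test alone is inconclusive -> degen.
(Indeed, f is constant along the null direction of H through x*, so x* is not a strict local extremum.)

degen


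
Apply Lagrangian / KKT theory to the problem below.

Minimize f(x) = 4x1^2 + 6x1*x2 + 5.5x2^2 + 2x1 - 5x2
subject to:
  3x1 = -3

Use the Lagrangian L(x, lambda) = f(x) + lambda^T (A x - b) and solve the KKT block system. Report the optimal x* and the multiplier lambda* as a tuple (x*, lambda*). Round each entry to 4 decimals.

Form the Lagrangian:
  L(x, lambda) = (1/2) x^T Q x + c^T x + lambda^T (A x - b)
Stationarity (grad_x L = 0): Q x + c + A^T lambda = 0.
Primal feasibility: A x = b.

This gives the KKT block system:
  [ Q   A^T ] [ x     ]   [-c ]
  [ A    0  ] [ lambda ] = [ b ]

Solving the linear system:
  x*      = (-1, 1)
  lambda* = (0)
  f(x*)   = -3.5

x* = (-1, 1), lambda* = (0)


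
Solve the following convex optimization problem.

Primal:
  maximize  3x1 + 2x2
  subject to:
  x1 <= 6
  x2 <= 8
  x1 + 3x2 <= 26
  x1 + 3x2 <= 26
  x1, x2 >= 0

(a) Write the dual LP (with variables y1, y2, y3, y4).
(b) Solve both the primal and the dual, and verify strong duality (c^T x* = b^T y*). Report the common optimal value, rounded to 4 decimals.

The standard primal-dual pair for 'max c^T x s.t. A x <= b, x >= 0' is:
  Dual:  min b^T y  s.t.  A^T y >= c,  y >= 0.

So the dual LP is:
  minimize  6y1 + 8y2 + 26y3 + 26y4
  subject to:
    y1 + y3 + y4 >= 3
    y2 + 3y3 + 3y4 >= 2
    y1, y2, y3, y4 >= 0

Solving the primal: x* = (6, 6.6667).
  primal value c^T x* = 31.3333.
Solving the dual: y* = (2.3333, 0, 0.6667, 0).
  dual value b^T y* = 31.3333.
Strong duality: c^T x* = b^T y*. Confirmed.

31.3333


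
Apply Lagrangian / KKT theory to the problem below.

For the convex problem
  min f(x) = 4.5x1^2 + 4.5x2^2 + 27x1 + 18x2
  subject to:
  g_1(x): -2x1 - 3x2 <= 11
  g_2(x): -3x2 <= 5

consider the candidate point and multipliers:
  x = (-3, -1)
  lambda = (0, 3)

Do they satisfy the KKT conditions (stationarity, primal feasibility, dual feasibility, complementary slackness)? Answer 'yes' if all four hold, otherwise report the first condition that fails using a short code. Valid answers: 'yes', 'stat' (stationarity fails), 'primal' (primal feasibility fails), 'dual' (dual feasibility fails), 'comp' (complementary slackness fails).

Gradient of f: grad f(x) = Q x + c = (0, 9)
Constraint values g_i(x) = a_i^T x - b_i:
  g_1((-3, -1)) = -2
  g_2((-3, -1)) = -2
Stationarity residual: grad f(x) + sum_i lambda_i a_i = (0, 0)
  -> stationarity OK
Primal feasibility (all g_i <= 0): OK
Dual feasibility (all lambda_i >= 0): OK
Complementary slackness (lambda_i * g_i(x) = 0 for all i): FAILS

Verdict: the first failing condition is complementary_slackness -> comp.

comp


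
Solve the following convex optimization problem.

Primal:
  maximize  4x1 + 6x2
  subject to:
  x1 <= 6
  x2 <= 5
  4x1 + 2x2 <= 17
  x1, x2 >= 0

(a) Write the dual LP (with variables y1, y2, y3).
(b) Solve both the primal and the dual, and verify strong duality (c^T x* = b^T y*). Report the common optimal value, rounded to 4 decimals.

The standard primal-dual pair for 'max c^T x s.t. A x <= b, x >= 0' is:
  Dual:  min b^T y  s.t.  A^T y >= c,  y >= 0.

So the dual LP is:
  minimize  6y1 + 5y2 + 17y3
  subject to:
    y1 + 4y3 >= 4
    y2 + 2y3 >= 6
    y1, y2, y3 >= 0

Solving the primal: x* = (1.75, 5).
  primal value c^T x* = 37.
Solving the dual: y* = (0, 4, 1).
  dual value b^T y* = 37.
Strong duality: c^T x* = b^T y*. Confirmed.

37


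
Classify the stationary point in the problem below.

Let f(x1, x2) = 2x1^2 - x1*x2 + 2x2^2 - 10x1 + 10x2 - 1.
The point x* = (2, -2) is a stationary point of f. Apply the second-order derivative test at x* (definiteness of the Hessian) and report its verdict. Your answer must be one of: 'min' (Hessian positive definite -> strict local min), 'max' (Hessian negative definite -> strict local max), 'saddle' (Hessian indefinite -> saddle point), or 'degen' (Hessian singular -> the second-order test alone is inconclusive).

Compute the Hessian H = grad^2 f:
  H = [[4, -1], [-1, 4]]
Verify stationarity: grad f(x*) = H x* + g = (0, 0).
Eigenvalues of H: 3, 5.
Both eigenvalues > 0, so H is positive definite -> x* is a strict local min.

min


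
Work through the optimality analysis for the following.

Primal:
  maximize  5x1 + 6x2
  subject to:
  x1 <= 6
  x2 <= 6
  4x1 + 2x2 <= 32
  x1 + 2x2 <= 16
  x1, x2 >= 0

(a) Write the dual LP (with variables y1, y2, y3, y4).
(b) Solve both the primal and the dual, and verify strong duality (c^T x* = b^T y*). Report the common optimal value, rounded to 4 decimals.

The standard primal-dual pair for 'max c^T x s.t. A x <= b, x >= 0' is:
  Dual:  min b^T y  s.t.  A^T y >= c,  y >= 0.

So the dual LP is:
  minimize  6y1 + 6y2 + 32y3 + 16y4
  subject to:
    y1 + 4y3 + y4 >= 5
    y2 + 2y3 + 2y4 >= 6
    y1, y2, y3, y4 >= 0

Solving the primal: x* = (5.3333, 5.3333).
  primal value c^T x* = 58.6667.
Solving the dual: y* = (0, 0, 0.6667, 2.3333).
  dual value b^T y* = 58.6667.
Strong duality: c^T x* = b^T y*. Confirmed.

58.6667


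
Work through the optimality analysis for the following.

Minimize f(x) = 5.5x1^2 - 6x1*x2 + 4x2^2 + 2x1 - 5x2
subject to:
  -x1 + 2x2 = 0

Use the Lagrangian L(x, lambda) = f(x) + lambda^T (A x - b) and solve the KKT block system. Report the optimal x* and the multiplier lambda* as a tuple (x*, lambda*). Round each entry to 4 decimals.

Form the Lagrangian:
  L(x, lambda) = (1/2) x^T Q x + c^T x + lambda^T (A x - b)
Stationarity (grad_x L = 0): Q x + c + A^T lambda = 0.
Primal feasibility: A x = b.

This gives the KKT block system:
  [ Q   A^T ] [ x     ]   [-c ]
  [ A    0  ] [ lambda ] = [ b ]

Solving the linear system:
  x*      = (0.0714, 0.0357)
  lambda* = (2.5714)
  f(x*)   = -0.0179

x* = (0.0714, 0.0357), lambda* = (2.5714)


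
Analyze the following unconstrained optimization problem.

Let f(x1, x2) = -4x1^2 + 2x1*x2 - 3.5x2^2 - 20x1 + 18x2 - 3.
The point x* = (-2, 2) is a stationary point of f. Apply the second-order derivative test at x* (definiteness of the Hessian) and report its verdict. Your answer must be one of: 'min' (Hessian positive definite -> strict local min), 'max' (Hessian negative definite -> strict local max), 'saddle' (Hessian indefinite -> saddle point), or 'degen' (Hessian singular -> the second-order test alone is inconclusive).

Compute the Hessian H = grad^2 f:
  H = [[-8, 2], [2, -7]]
Verify stationarity: grad f(x*) = H x* + g = (0, 0).
Eigenvalues of H: -9.5616, -5.4384.
Both eigenvalues < 0, so H is negative definite -> x* is a strict local max.

max


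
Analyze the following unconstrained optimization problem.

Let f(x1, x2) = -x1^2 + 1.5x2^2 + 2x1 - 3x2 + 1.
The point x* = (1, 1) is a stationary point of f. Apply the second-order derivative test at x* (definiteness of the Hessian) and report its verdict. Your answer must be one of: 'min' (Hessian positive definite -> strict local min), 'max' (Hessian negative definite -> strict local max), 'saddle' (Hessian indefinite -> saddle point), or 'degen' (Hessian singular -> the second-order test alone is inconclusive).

Compute the Hessian H = grad^2 f:
  H = [[-2, 0], [0, 3]]
Verify stationarity: grad f(x*) = H x* + g = (0, 0).
Eigenvalues of H: -2, 3.
Eigenvalues have mixed signs, so H is indefinite -> x* is a saddle point.

saddle


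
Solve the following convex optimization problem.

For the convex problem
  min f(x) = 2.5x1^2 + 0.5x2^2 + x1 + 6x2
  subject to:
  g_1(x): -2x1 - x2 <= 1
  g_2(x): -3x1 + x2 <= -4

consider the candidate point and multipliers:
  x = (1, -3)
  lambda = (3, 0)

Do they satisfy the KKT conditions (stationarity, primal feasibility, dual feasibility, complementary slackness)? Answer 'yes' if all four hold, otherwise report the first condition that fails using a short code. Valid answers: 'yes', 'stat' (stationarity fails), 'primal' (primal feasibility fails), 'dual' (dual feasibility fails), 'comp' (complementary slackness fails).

Gradient of f: grad f(x) = Q x + c = (6, 3)
Constraint values g_i(x) = a_i^T x - b_i:
  g_1((1, -3)) = 0
  g_2((1, -3)) = -2
Stationarity residual: grad f(x) + sum_i lambda_i a_i = (0, 0)
  -> stationarity OK
Primal feasibility (all g_i <= 0): OK
Dual feasibility (all lambda_i >= 0): OK
Complementary slackness (lambda_i * g_i(x) = 0 for all i): OK

Verdict: yes, KKT holds.

yes


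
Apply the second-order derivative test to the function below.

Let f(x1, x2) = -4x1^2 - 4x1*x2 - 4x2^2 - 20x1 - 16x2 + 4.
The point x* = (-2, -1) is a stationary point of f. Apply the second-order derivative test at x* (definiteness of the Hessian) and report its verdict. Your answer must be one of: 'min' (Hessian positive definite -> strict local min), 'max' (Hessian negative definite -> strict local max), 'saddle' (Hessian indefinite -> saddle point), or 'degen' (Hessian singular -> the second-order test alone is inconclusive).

Compute the Hessian H = grad^2 f:
  H = [[-8, -4], [-4, -8]]
Verify stationarity: grad f(x*) = H x* + g = (0, 0).
Eigenvalues of H: -12, -4.
Both eigenvalues < 0, so H is negative definite -> x* is a strict local max.

max


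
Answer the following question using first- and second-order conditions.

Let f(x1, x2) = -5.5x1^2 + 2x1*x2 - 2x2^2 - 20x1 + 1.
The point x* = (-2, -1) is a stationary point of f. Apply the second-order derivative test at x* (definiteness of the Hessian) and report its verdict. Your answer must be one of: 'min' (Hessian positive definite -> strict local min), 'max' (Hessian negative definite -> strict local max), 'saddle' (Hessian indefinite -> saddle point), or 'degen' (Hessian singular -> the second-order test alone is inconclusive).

Compute the Hessian H = grad^2 f:
  H = [[-11, 2], [2, -4]]
Verify stationarity: grad f(x*) = H x* + g = (0, 0).
Eigenvalues of H: -11.5311, -3.4689.
Both eigenvalues < 0, so H is negative definite -> x* is a strict local max.

max
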